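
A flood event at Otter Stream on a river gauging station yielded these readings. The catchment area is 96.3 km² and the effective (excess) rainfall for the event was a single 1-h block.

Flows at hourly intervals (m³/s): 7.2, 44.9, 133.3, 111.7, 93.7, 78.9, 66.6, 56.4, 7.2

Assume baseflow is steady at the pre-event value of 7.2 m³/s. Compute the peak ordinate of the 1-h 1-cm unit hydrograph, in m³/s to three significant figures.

Direct runoff: 0.0, 37.7, 126.1, 104.5, 86.5, 71.7, 59.4, 49.2, 0.0 m³/s; ΣQ_DR = 535.1 m³/s, peak = 126.1 m³/s.
Runoff depth d = ΣQ_DR·Δt / A = 535.1 × 3600 / (96.3 km²) = 20.00 mm.
The 1-cm UH is the DRH scaled by (10 mm)/d, so U_p = 126.1 × 10/20.00 = 63.0 m³/s.

U_p ≈ 63.0 m³/s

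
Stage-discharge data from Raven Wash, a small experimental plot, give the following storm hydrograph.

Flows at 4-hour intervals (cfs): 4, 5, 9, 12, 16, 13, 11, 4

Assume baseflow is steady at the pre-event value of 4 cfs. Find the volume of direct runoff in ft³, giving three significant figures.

V ≈ 6.05 × 10^5 ft³

Direct-runoff ordinates (Q − Q_b): 0.0, 1.0, 5.0, 8.0, 12.0, 9.0, 7.0, 0.0 cfs.
ΣQ_DR = 42.00 cfs.
With Δt = 4 h = 14400 s, V = ΣQ_DR · Δt = 42.00 × 14400 = 6.05 × 10^5 ft³.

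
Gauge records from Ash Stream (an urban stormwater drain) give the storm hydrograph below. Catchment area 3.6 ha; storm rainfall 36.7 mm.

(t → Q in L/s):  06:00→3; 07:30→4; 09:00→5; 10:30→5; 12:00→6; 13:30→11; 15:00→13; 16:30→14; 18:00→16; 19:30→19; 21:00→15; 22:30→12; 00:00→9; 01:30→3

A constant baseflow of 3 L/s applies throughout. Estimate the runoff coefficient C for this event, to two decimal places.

ΣQ_DR = 93.00 L/s; V = ΣQ_DR·Δt = 5.022 × 10^5 L.
Runoff depth d = V / A = 13.95 mm.
C = d / P = 13.95 / 36.7 = 0.38.

C ≈ 0.38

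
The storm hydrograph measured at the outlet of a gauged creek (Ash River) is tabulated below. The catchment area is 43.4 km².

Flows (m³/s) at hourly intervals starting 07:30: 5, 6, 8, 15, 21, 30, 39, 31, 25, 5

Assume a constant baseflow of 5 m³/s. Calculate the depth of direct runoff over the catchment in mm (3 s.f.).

Direct runoff: 0.0, 1.0, 3.0, 10.0, 16.0, 25.0, 34.0, 26.0, 20.0, 0.0 m³/s; ΣQ_DR = 135.0 m³/s.
V = ΣQ_DR · Δt = 135.0 × 3600 s = 4.860 × 10^5 m³.
Over A = 43.4 km², depth = V / A = 11.2 mm.

d ≈ 11.2 mm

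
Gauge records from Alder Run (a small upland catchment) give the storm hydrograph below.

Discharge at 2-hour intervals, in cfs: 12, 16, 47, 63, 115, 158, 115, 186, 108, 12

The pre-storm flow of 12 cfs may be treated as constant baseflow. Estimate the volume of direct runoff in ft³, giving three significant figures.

Direct-runoff ordinates (Q − Q_b): 0.0, 4.0, 35.0, 51.0, 103.0, 146.0, 103.0, 174.0, 96.0, 0.0 cfs.
ΣQ_DR = 712.0 cfs.
With Δt = 2 h = 7200 s, V = ΣQ_DR · Δt = 712.0 × 7200 = 5.13 × 10^6 ft³.

V ≈ 5.13 × 10^6 ft³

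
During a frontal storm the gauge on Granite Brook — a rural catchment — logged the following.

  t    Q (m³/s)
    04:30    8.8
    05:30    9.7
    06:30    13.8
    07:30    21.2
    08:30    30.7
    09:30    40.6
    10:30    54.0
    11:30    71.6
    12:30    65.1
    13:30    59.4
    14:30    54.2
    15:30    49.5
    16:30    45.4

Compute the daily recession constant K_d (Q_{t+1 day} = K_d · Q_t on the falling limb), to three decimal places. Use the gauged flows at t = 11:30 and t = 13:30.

Between t = 11:30 and t = 13:30 the flow falls from 71.6 to 59.4 m³/s over 2×1 h = 2 h.
Per-interval ratio K = (59.4/71.6)^(1/2) = 0.9108; K_d = K^(24/1) = 0.106.

K_d ≈ 0.106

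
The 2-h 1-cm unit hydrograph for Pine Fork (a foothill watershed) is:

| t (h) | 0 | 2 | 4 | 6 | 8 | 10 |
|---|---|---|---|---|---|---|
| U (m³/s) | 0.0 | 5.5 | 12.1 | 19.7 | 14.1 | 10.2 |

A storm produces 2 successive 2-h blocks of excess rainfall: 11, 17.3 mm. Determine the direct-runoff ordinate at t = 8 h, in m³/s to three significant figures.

By discrete convolution, Q_j = Σ (P_i / 10 mm) · U_{j−i}.
At t = 8 h (j=4): Q = (11/10)·14.1 + (17.3/10)·19.7 = 49.6 m³/s.

Q ≈ 49.6 m³/s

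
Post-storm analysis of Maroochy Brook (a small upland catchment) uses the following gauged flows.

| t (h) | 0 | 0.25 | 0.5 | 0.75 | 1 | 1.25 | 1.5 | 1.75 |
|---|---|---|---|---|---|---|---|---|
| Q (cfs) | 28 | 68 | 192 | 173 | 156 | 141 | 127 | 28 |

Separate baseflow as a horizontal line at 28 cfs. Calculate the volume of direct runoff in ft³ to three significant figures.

Direct-runoff ordinates (Q − Q_b): 0.0, 40.0, 164.0, 145.0, 128.0, 113.0, 99.0, 0.0 cfs.
ΣQ_DR = 689.0 cfs.
With Δt = 0.25 h = 900 s, V = ΣQ_DR · Δt = 689.0 × 900 = 6.20 × 10^5 ft³.

V ≈ 6.20 × 10^5 ft³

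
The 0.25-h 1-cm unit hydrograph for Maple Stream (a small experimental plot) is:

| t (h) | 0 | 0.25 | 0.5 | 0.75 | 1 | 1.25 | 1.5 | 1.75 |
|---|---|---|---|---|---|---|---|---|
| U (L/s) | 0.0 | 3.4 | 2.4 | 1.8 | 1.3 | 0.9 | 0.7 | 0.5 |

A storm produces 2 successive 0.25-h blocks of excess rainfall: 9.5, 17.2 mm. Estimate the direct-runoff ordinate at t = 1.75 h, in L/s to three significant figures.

By discrete convolution, Q_j = Σ (P_i / 10 mm) · U_{j−i}.
At t = 1.75 h (j=7): Q = (9.5/10)·0.5 + (17.2/10)·0.7 = 1.68 L/s.

Q ≈ 1.68 L/s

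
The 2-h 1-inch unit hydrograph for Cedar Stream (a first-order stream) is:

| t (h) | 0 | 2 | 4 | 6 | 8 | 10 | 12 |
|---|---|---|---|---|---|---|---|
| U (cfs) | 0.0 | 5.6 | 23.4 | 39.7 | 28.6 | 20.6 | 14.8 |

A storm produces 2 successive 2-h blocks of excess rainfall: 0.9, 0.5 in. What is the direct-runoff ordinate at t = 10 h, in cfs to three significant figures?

Q ≈ 32.8 cfs

By discrete convolution, Q_j = Σ (P_i / 1 in) · U_{j−i}.
At t = 10 h (j=5): Q = (0.9/1)·20.6 + (0.5/1)·28.6 = 32.8 cfs.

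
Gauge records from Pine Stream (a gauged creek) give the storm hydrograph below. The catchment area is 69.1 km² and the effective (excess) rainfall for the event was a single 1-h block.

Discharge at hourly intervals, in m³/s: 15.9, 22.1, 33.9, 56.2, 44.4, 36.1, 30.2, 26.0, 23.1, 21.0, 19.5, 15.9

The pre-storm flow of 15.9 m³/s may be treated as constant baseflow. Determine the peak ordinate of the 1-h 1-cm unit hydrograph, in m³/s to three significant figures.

U_p ≈ 50.4 m³/s

Direct runoff: 0.0, 6.2, 18.0, 40.3, 28.5, 20.2, 14.3, 10.1, 7.2, 5.1, 3.6, 0.0 m³/s; ΣQ_DR = 153.5 m³/s, peak = 40.3 m³/s.
Runoff depth d = ΣQ_DR·Δt / A = 153.5 × 3600 / (69.1 km²) = 7.997 mm.
The 1-cm UH is the DRH scaled by (10 mm)/d, so U_p = 40.3 × 10/7.997 = 50.4 m³/s.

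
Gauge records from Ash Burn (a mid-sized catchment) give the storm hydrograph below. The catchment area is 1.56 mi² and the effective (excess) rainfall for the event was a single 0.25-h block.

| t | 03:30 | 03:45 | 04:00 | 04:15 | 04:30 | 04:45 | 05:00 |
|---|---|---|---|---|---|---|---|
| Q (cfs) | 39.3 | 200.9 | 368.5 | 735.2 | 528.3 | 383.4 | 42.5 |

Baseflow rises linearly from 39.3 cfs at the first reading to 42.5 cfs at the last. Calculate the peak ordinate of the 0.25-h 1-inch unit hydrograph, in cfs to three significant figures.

Direct runoff: 0.00, 161.07, 328.13, 694.30, 486.87, 341.43, 0.00 cfs; ΣQ_DR = 2012 cfs, peak = 694.30 cfs.
Runoff depth d = ΣQ_DR·Δt / A = 2012 × 900 / (1.56 mi²) = 0.4996 in.
The 1-inch UH is the DRH scaled by (1 in)/d, so U_p = 694.30 × 1/0.4996 = 1390 cfs.

U_p ≈ 1390 cfs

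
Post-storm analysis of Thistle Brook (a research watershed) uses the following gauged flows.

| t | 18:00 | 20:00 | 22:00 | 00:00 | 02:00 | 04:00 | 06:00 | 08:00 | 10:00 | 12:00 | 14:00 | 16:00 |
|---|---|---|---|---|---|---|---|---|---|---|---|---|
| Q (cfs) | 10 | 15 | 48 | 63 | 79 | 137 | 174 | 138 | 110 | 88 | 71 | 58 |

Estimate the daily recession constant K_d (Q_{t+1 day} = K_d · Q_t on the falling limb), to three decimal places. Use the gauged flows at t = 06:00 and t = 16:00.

Between t = 06:00 and t = 16:00 the flow falls from 174 to 58 cfs over 5×2 h = 10 h.
Per-interval ratio K = (58/174)^(1/5) = 0.8027; K_d = K^(24/2) = 0.072.

K_d ≈ 0.072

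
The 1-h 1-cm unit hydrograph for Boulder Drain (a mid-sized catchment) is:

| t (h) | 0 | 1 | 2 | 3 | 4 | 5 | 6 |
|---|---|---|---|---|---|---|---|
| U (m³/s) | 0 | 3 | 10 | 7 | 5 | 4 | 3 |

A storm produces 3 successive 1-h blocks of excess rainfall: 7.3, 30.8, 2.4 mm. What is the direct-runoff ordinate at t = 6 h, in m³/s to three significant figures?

By discrete convolution, Q_j = Σ (P_i / 10 mm) · U_{j−i}.
At t = 6 h (j=6): Q = (7.3/10)·3 + (30.8/10)·4 + (2.4/10)·5 = 15.7 m³/s.

Q ≈ 15.7 m³/s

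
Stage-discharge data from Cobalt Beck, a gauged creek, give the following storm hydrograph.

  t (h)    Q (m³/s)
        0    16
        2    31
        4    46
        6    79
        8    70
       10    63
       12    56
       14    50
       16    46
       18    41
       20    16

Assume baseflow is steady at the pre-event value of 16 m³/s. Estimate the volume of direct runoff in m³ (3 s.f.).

V ≈ 2.43 × 10^6 m³

Direct-runoff ordinates (Q − Q_b): 0.0, 15.0, 30.0, 63.0, 54.0, 47.0, 40.0, 34.0, 30.0, 25.0, 0.0 m³/s.
ΣQ_DR = 338.0 m³/s.
With Δt = 2 h = 7200 s, V = ΣQ_DR · Δt = 338.0 × 7200 = 2.43 × 10^6 m³.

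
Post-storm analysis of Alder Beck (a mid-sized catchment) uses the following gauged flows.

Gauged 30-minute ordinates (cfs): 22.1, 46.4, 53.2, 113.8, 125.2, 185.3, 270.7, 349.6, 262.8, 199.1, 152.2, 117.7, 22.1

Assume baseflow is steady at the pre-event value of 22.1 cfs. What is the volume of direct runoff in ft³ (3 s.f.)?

V ≈ 2.94 × 10^6 ft³

Direct-runoff ordinates (Q − Q_b): 0.0, 24.3, 31.1, 91.7, 103.1, 163.2, 248.6, 327.5, 240.7, 177.0, 130.1, 95.6, 0.0 cfs.
ΣQ_DR = 1633 cfs.
With Δt = 0.5 h = 1800 s, V = ΣQ_DR · Δt = 1633 × 1800 = 2.94 × 10^6 ft³.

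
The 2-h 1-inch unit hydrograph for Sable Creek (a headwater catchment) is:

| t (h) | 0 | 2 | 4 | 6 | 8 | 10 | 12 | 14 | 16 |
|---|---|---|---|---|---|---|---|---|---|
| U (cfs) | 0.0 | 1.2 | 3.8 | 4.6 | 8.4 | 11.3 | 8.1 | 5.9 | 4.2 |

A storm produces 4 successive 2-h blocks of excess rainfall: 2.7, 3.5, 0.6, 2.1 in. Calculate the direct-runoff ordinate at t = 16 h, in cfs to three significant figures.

By discrete convolution, Q_j = Σ (P_i / 1 in) · U_{j−i}.
At t = 16 h (j=8): Q = (2.7/1)·4.2 + (3.5/1)·5.9 + (0.6/1)·8.1 + (2.1/1)·11.3 = 60.6 cfs.

Q ≈ 60.6 cfs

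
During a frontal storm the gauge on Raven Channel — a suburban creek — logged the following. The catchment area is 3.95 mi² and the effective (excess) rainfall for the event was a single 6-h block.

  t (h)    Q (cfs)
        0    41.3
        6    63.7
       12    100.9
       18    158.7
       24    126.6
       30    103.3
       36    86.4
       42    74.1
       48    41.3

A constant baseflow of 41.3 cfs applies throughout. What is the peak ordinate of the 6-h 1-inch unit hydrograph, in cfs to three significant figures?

U_p ≈ 117 cfs

Direct runoff: 0.0, 22.4, 59.6, 117.4, 85.3, 62.0, 45.1, 32.8, 0.0 cfs; ΣQ_DR = 424.6 cfs, peak = 117.4 cfs.
Runoff depth d = ΣQ_DR·Δt / A = 424.6 × 21600 / (3.95 mi²) = 0.9994 in.
The 1-inch UH is the DRH scaled by (1 in)/d, so U_p = 117.4 × 1/0.9994 = 117 cfs.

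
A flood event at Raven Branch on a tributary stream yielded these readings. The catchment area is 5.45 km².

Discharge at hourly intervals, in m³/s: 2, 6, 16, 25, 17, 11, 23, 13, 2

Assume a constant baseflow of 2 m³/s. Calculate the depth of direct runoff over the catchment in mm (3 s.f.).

d ≈ 64.1 mm

Direct runoff: 0.0, 4.0, 14.0, 23.0, 15.0, 9.0, 21.0, 11.0, 0.0 m³/s; ΣQ_DR = 97.00 m³/s.
V = ΣQ_DR · Δt = 97.00 × 3600 s = 3.492 × 10^5 m³.
Over A = 5.45 km², depth = V / A = 64.1 mm.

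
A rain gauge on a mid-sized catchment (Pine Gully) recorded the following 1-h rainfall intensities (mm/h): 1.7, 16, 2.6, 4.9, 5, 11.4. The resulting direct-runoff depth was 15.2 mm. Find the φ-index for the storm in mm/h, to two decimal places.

Only the 2 blocks with intensity above φ contribute runoff: 16, 11.4 mm/h.
Σ(I−φ)·Δt = d  ⇒  (16+11.4 − 2φ)·1 = 15.2
φ = (27.40 − 15.2/1) / 2 = 6.10 mm/h.

φ ≈ 6.10 mm/h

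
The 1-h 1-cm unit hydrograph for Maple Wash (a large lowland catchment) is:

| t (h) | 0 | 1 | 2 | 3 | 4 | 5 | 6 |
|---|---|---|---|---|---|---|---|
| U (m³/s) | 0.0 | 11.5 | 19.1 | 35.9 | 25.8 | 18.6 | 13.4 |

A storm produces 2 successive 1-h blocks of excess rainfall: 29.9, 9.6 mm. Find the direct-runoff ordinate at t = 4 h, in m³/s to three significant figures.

Q ≈ 112 m³/s

By discrete convolution, Q_j = Σ (P_i / 10 mm) · U_{j−i}.
At t = 4 h (j=4): Q = (29.9/10)·25.8 + (9.6/10)·35.9 = 112 m³/s.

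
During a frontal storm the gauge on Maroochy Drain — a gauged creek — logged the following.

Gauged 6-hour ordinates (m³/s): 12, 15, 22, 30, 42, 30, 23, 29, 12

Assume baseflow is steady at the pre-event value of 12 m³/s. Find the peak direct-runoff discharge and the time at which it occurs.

Subtracting baseflow gives direct-runoff ordinates: 0.0, 3.0, 10.0, 18.0, 30.0, 18.0, 11.0, 17.0, 0.0 m³/s.
The maximum is 30.0 m³/s, occurring at the reading for t = 24 h.

Q_p = 30.0 m³/s at t = 24 h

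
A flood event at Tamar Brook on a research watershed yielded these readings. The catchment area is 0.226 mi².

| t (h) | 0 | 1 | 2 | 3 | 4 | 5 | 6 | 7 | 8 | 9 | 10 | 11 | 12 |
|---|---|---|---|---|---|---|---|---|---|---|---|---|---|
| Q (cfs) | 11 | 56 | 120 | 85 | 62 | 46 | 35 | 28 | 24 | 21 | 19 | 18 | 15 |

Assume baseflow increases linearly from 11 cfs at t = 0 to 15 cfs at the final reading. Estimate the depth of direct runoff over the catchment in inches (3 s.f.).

Direct runoff: 0.00, 44.67, 108.33, 73.00, 49.67, 33.33, 22.00, 14.67, 10.33, 7.00, 4.67, 3.33, 0.00 cfs; ΣQ_DR = 371.0 cfs.
V = ΣQ_DR · Δt = 371.0 × 3600 s = 1.336 × 10^6 ft³.
Over A = 0.226 mi², depth = V / A = 2.54 in.

d ≈ 2.54 in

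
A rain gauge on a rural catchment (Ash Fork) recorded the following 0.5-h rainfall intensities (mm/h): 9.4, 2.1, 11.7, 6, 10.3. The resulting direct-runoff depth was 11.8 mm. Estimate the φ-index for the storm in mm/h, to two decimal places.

φ ≈ 3.45 mm/h

Only the 4 blocks with intensity above φ contribute runoff: 9.4, 11.7, 6, 10.3 mm/h.
Σ(I−φ)·Δt = d  ⇒  (9.4+11.7+6+10.3 − 4φ)·0.5 = 11.8
φ = (37.40 − 11.8/0.5) / 4 = 3.45 mm/h.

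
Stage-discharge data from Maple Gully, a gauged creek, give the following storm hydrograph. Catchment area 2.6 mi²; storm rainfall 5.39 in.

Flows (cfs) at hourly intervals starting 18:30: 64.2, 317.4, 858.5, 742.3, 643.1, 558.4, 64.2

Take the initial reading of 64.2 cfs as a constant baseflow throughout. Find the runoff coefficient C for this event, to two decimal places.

C ≈ 0.31

ΣQ_DR = 2799 cfs; V = ΣQ_DR·Δt = 1.008 × 10^7 ft³.
Runoff depth d = V / A = 1.668 in.
C = d / P = 1.668 / 5.39 = 0.31.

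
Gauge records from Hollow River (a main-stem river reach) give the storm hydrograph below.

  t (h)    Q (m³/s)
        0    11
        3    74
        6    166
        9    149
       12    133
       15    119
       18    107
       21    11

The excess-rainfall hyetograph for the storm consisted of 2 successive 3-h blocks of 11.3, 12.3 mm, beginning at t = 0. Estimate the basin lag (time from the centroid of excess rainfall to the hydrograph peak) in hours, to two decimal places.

Centroid of excess rainfall: t_c = Σ P_i·t̄_i / ΣP_i = 3.0636 h (block centres at 1.5, 4.5 h).
Hydrograph peak occurs at t = 6 h, so basin lag t_L = 6 − 3.0636 = 2.94 h.

t_L ≈ 2.94 h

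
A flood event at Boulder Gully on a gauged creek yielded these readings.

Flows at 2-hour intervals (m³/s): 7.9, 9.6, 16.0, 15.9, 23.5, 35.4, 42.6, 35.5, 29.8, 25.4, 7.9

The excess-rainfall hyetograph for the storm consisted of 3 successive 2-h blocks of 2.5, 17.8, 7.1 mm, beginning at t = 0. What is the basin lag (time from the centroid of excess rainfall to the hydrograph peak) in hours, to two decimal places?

t_L ≈ 8.66 h

Centroid of excess rainfall: t_c = Σ P_i·t̄_i / ΣP_i = 3.3358 h (block centres at 1, 3, 5 h).
Hydrograph peak occurs at t = 12 h, so basin lag t_L = 12 − 3.3358 = 8.66 h.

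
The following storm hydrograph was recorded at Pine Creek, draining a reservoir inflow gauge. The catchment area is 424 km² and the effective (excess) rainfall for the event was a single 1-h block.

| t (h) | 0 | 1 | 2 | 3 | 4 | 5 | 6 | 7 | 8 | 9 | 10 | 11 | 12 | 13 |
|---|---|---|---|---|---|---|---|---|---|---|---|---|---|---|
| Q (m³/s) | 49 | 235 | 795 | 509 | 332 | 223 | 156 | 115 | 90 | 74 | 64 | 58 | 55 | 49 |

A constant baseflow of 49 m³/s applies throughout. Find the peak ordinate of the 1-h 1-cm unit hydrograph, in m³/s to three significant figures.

Direct runoff: 0.0, 186.0, 746.0, 460.0, 283.0, 174.0, 107.0, 66.0, 41.0, 25.0, 15.0, 9.0, 6.0, 0.0 m³/s; ΣQ_DR = 2118 m³/s, peak = 746.0 m³/s.
Runoff depth d = ΣQ_DR·Δt / A = 2118 × 3600 / (424 km²) = 17.98 mm.
The 1-cm UH is the DRH scaled by (10 mm)/d, so U_p = 746.0 × 10/17.98 = 415 m³/s.

U_p ≈ 415 m³/s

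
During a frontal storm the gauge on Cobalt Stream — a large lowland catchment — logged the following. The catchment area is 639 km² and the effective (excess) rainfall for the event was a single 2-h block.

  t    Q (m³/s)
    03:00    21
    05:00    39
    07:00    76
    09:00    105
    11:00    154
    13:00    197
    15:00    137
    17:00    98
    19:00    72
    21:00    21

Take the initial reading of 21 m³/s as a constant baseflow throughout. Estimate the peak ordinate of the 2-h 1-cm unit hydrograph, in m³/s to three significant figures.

Direct runoff: 0.0, 18.0, 55.0, 84.0, 133.0, 176.0, 116.0, 77.0, 51.0, 0.0 m³/s; ΣQ_DR = 710.0 m³/s, peak = 176.0 m³/s.
Runoff depth d = ΣQ_DR·Δt / A = 710.0 × 7200 / (639 km²) = 8.000 mm.
The 1-cm UH is the DRH scaled by (10 mm)/d, so U_p = 176.0 × 10/8.000 = 220 m³/s.

U_p ≈ 220 m³/s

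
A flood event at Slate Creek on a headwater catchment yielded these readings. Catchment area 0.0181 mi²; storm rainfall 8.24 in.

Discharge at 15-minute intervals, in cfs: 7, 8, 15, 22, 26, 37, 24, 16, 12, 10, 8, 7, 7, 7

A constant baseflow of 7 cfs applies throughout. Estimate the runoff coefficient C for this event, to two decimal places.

C ≈ 0.28

ΣQ_DR = 108.0 cfs; V = ΣQ_DR·Δt = 97200 ft³.
Runoff depth d = V / A = 2.312 in.
C = d / P = 2.312 / 8.24 = 0.28.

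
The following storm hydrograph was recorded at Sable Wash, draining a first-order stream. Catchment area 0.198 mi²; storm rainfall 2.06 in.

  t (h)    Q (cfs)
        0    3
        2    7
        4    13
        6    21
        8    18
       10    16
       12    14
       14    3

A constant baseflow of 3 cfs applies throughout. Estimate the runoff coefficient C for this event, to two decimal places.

ΣQ_DR = 71.00 cfs; V = ΣQ_DR·Δt = 5.112 × 10^5 ft³.
Runoff depth d = V / A = 1.111 in.
C = d / P = 1.111 / 2.06 = 0.54.

C ≈ 0.54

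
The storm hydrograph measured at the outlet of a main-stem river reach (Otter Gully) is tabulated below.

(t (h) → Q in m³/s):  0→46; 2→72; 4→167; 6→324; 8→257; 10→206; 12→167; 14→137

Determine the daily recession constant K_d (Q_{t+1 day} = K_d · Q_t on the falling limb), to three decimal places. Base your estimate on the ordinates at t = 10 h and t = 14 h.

K_d ≈ 0.087

Between t = 10 h and t = 14 h the flow falls from 206 to 137 m³/s over 2×2 h = 4 h.
Per-interval ratio K = (137/206)^(1/2) = 0.8155; K_d = K^(24/2) = 0.087.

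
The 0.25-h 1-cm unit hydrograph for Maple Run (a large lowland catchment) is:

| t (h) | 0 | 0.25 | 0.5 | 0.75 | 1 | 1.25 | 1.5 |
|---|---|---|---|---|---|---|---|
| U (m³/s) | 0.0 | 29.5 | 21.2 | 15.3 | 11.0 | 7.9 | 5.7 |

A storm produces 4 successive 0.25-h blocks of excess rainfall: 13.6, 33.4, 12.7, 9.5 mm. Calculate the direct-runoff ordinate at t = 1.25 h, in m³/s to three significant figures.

Q ≈ 87.1 m³/s

By discrete convolution, Q_j = Σ (P_i / 10 mm) · U_{j−i}.
At t = 1.25 h (j=5): Q = (13.6/10)·7.9 + (33.4/10)·11.0 + (12.7/10)·15.3 + (9.5/10)·21.2 = 87.1 m³/s.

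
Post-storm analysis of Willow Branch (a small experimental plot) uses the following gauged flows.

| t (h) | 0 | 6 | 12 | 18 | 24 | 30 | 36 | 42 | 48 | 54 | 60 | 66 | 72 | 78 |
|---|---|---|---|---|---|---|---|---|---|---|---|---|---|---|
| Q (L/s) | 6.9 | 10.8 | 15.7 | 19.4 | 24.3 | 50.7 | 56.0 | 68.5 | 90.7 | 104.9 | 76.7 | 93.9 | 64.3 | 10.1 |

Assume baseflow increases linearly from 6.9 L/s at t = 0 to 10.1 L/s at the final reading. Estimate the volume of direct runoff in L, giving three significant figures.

V ≈ 1.24 × 10^7 L

Direct-runoff ordinates (Q − Q_b): 0.00, 3.65, 8.31, 11.76, 16.42, 42.57, 47.62, 59.88, 81.83, 95.78, 67.34, 84.29, 54.45, 0.00 L/s.
ΣQ_DR = 573.9 L/s.
With Δt = 6 h = 21600 s, V = ΣQ_DR · Δt = 573.9 × 21600 = 1.24 × 10^7 L.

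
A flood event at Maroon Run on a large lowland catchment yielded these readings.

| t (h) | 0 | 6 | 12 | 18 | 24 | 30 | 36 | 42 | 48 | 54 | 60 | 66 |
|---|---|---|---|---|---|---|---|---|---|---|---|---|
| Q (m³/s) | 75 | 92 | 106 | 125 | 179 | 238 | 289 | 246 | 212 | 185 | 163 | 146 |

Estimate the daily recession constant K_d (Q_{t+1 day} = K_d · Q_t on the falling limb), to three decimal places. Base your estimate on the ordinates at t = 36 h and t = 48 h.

K_d ≈ 0.538

Between t = 36 h and t = 48 h the flow falls from 289 to 212 m³/s over 2×6 h = 12 h.
Per-interval ratio K = (212/289)^(1/2) = 0.8565; K_d = K^(24/6) = 0.538.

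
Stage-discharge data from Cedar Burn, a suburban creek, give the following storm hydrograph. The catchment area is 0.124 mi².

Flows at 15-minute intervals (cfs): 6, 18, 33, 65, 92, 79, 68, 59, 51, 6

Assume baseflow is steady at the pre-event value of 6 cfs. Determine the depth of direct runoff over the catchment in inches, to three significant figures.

d ≈ 1.30 in

Direct runoff: 0.0, 12.0, 27.0, 59.0, 86.0, 73.0, 62.0, 53.0, 45.0, 0.0 cfs; ΣQ_DR = 417.0 cfs.
V = ΣQ_DR · Δt = 417.0 × 900 s = 3.753 × 10^5 ft³.
Over A = 0.124 mi², depth = V / A = 1.30 in.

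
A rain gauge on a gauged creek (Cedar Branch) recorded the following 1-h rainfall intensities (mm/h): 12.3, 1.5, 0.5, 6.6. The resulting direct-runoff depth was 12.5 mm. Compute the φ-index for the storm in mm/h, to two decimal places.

φ ≈ 3.20 mm/h

Only the 2 blocks with intensity above φ contribute runoff: 12.3, 6.6 mm/h.
Σ(I−φ)·Δt = d  ⇒  (12.3+6.6 − 2φ)·1 = 12.5
φ = (18.90 − 12.5/1) / 2 = 3.20 mm/h.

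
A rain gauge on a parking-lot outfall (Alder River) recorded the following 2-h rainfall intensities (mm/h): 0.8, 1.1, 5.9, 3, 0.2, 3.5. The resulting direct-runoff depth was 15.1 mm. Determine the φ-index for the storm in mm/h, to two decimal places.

Only the 3 blocks with intensity above φ contribute runoff: 5.9, 3, 3.5 mm/h.
Σ(I−φ)·Δt = d  ⇒  (5.9+3+3.5 − 3φ)·2 = 15.1
φ = (12.40 − 15.1/2) / 3 = 1.62 mm/h.

φ ≈ 1.62 mm/h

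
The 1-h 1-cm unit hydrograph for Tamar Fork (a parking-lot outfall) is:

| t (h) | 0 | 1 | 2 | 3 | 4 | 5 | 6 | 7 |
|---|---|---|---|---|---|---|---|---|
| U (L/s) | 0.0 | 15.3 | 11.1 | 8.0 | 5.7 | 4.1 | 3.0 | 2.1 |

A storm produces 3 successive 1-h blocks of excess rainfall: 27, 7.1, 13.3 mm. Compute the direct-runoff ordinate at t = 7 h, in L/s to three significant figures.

By discrete convolution, Q_j = Σ (P_i / 10 mm) · U_{j−i}.
At t = 7 h (j=7): Q = (27/10)·2.1 + (7.1/10)·3.0 + (13.3/10)·4.1 = 13.3 L/s.

Q ≈ 13.3 L/s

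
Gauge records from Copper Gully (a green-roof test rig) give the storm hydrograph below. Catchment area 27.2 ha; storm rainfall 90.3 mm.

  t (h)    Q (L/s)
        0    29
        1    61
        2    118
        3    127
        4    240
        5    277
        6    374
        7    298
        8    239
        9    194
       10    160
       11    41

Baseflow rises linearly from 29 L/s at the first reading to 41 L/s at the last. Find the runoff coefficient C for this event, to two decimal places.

ΣQ_DR = 1738 L/s; V = ΣQ_DR·Δt = 6.257 × 10^6 L.
Runoff depth d = V / A = 23.00 mm.
C = d / P = 23.00 / 90.3 = 0.25.

C ≈ 0.25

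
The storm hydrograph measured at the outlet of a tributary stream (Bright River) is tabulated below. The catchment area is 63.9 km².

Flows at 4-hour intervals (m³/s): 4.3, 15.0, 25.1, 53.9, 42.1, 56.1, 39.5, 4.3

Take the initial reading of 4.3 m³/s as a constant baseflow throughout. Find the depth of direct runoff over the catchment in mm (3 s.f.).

Direct runoff: 0.0, 10.7, 20.8, 49.6, 37.8, 51.8, 35.2, 0.0 m³/s; ΣQ_DR = 205.9 m³/s.
V = ΣQ_DR · Δt = 205.9 × 14400 s = 2.965 × 10^6 m³.
Over A = 63.9 km², depth = V / A = 46.4 mm.

d ≈ 46.4 mm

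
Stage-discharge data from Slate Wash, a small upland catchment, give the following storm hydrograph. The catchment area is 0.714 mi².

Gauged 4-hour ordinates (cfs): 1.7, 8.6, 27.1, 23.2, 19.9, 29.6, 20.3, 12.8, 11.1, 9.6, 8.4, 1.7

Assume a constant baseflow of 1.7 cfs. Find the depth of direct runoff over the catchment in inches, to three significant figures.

d ≈ 1.33 in

Direct runoff: 0.0, 6.9, 25.4, 21.5, 18.2, 27.9, 18.6, 11.1, 9.4, 7.9, 6.7, 0.0 cfs; ΣQ_DR = 153.6 cfs.
V = ΣQ_DR · Δt = 153.6 × 14400 s = 2.212 × 10^6 ft³.
Over A = 0.714 mi², depth = V / A = 1.33 in.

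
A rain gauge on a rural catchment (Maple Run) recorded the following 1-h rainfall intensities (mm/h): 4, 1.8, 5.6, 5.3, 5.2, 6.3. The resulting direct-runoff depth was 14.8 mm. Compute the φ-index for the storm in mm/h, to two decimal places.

Only the 5 blocks with intensity above φ contribute runoff: 4, 5.6, 5.3, 5.2, 6.3 mm/h.
Σ(I−φ)·Δt = d  ⇒  (4+5.6+5.3+5.2+6.3 − 5φ)·1 = 14.8
φ = (26.40 − 14.8/1) / 5 = 2.32 mm/h.

φ ≈ 2.32 mm/h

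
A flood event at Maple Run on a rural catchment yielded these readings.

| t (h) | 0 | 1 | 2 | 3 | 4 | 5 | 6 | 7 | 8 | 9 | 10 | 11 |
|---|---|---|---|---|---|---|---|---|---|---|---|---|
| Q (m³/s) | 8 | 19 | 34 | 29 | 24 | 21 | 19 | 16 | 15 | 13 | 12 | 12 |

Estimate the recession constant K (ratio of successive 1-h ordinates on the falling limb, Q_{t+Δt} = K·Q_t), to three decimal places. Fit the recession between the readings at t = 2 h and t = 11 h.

Using the recession-limb readings at t = 2 h and t = 11 h: Q falls from 34 to 12 m³/s over 9 intervals.
K = (Q₂/Q₁)^(1/9) = (12/34)^(1/9) = 0.891.

K ≈ 0.891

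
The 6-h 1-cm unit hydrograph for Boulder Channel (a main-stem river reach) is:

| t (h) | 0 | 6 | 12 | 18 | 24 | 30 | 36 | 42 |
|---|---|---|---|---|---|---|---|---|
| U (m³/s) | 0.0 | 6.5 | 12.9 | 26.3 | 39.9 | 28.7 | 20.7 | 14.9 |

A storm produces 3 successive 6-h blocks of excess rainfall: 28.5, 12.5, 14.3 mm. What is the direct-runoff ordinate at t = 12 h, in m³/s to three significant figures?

Q ≈ 44.9 m³/s

By discrete convolution, Q_j = Σ (P_i / 10 mm) · U_{j−i}.
At t = 12 h (j=2): Q = (28.5/10)·12.9 + (12.5/10)·6.5 + (14.3/10)·0.0 = 44.9 m³/s.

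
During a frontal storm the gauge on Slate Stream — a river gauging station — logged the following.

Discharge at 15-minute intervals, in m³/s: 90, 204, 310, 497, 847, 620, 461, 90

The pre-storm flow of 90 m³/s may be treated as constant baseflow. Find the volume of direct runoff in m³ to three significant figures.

V ≈ 2.16 × 10^6 m³

Direct-runoff ordinates (Q − Q_b): 0.0, 114.0, 220.0, 407.0, 757.0, 530.0, 371.0, 0.0 m³/s.
ΣQ_DR = 2399 m³/s.
With Δt = 0.25 h = 900 s, V = ΣQ_DR · Δt = 2399 × 900 = 2.16 × 10^6 m³.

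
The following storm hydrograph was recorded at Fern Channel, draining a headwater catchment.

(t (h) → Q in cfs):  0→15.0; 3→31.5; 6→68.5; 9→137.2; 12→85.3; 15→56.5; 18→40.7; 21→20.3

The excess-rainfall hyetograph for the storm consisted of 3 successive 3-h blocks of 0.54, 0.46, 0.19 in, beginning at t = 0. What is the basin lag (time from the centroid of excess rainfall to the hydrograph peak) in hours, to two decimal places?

Centroid of excess rainfall: t_c = Σ P_i·t̄_i / ΣP_i = 3.6176 h (block centres at 1.5, 4.5, 7.5 h).
Hydrograph peak occurs at t = 9 h, so basin lag t_L = 9 − 3.6176 = 5.38 h.

t_L ≈ 5.38 h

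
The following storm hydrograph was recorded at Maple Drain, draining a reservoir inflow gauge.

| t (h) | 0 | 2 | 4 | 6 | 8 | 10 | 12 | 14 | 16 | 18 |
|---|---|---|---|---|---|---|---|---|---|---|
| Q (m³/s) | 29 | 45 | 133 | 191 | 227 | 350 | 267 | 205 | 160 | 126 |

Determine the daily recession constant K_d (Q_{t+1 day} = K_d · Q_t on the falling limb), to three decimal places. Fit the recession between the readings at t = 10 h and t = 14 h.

Between t = 10 h and t = 14 h the flow falls from 350 to 205 m³/s over 2×2 h = 4 h.
Per-interval ratio K = (205/350)^(1/2) = 0.7653; K_d = K^(24/2) = 0.040.

K_d ≈ 0.040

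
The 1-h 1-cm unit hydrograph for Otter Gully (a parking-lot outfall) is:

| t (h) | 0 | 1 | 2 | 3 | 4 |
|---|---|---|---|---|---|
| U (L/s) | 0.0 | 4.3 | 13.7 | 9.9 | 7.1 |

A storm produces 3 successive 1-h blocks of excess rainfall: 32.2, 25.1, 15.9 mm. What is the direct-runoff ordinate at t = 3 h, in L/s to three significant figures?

Q ≈ 73.1 L/s

By discrete convolution, Q_j = Σ (P_i / 10 mm) · U_{j−i}.
At t = 3 h (j=3): Q = (32.2/10)·9.9 + (25.1/10)·13.7 + (15.9/10)·4.3 = 73.1 L/s.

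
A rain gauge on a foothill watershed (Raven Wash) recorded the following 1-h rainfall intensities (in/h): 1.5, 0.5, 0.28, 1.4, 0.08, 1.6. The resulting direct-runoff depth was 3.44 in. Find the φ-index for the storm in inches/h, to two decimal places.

Only the 4 blocks with intensity above φ contribute runoff: 1.5, 0.5, 1.4, 1.6 in/h.
Σ(I−φ)·Δt = d  ⇒  (1.5+0.5+1.4+1.6 − 4φ)·1 = 3.44
φ = (5.000 − 3.44/1) / 4 = 0.39 in/h.

φ ≈ 0.39 in/h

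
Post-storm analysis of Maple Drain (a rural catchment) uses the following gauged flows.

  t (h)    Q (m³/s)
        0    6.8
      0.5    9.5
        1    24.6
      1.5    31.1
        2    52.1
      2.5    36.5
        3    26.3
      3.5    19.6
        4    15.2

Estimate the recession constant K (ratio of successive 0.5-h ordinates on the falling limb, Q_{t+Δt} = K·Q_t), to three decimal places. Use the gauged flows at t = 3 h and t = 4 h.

K ≈ 0.760

Using the recession-limb readings at t = 3 h and t = 4 h: Q falls from 26.3 to 15.2 m³/s over 2 intervals.
K = (Q₂/Q₁)^(1/2) = (15.2/26.3)^(1/2) = 0.760.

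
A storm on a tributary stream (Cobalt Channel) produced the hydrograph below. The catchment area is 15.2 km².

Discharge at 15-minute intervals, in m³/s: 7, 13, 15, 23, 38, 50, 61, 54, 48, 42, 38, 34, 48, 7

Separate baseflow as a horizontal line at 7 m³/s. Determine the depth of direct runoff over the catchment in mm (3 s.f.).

Direct runoff: 0.0, 6.0, 8.0, 16.0, 31.0, 43.0, 54.0, 47.0, 41.0, 35.0, 31.0, 27.0, 41.0, 0.0 m³/s; ΣQ_DR = 380.0 m³/s.
V = ΣQ_DR · Δt = 380.0 × 900 s = 3.420 × 10^5 m³.
Over A = 15.2 km², depth = V / A = 22.5 mm.

d ≈ 22.5 mm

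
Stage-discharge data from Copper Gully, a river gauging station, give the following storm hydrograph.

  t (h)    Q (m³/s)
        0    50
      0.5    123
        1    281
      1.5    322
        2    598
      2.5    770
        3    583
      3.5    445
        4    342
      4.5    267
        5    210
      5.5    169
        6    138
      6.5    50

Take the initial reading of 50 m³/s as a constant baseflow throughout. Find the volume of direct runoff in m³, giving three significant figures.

V ≈ 6.57 × 10^6 m³

Direct-runoff ordinates (Q − Q_b): 0.0, 73.0, 231.0, 272.0, 548.0, 720.0, 533.0, 395.0, 292.0, 217.0, 160.0, 119.0, 88.0, 0.0 m³/s.
ΣQ_DR = 3648 m³/s.
With Δt = 0.5 h = 1800 s, V = ΣQ_DR · Δt = 3648 × 1800 = 6.57 × 10^6 m³.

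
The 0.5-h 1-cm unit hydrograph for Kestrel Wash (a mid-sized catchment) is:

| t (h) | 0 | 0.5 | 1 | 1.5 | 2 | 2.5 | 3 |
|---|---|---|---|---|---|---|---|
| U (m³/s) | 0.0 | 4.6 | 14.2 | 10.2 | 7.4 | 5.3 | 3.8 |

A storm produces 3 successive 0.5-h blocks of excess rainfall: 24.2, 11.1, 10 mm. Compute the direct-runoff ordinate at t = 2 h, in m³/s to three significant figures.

Q ≈ 43.4 m³/s

By discrete convolution, Q_j = Σ (P_i / 10 mm) · U_{j−i}.
At t = 2 h (j=4): Q = (24.2/10)·7.4 + (11.1/10)·10.2 + (10/10)·14.2 = 43.4 m³/s.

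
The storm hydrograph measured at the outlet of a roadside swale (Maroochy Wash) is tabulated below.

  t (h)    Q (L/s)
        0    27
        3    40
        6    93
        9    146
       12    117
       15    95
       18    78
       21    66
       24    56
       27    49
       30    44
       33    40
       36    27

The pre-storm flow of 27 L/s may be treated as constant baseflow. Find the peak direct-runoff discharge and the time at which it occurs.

Subtracting baseflow gives direct-runoff ordinates: 0.0, 13.0, 66.0, 119.0, 90.0, 68.0, 51.0, 39.0, 29.0, 22.0, 17.0, 13.0, 0.0 L/s.
The maximum is 119.0 L/s, occurring at the reading for t = 9 h.

Q_p = 119.0 L/s at t = 9 h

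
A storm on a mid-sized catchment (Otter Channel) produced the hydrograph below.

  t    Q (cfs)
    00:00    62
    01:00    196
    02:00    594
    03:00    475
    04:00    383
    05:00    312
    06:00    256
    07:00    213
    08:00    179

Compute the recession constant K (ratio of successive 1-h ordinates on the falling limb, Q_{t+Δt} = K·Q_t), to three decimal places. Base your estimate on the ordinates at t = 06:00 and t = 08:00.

Using the recession-limb readings at t = 06:00 and t = 08:00: Q falls from 256 to 179 cfs over 2 intervals.
K = (Q₂/Q₁)^(1/2) = (179/256)^(1/2) = 0.836.

K ≈ 0.836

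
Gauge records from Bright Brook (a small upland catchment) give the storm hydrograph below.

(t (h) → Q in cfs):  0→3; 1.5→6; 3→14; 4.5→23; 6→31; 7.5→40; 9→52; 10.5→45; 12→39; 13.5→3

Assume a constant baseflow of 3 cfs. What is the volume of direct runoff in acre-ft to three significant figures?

V ≈ 28.0 acre-ft

Direct-runoff ordinates (Q − Q_b): 0.0, 3.0, 11.0, 20.0, 28.0, 37.0, 49.0, 42.0, 36.0, 0.0 cfs.
ΣQ_DR = 226.0 cfs.
With Δt = 1.5 h = 5400 s, V = ΣQ_DR · Δt = 226.0 × 5400 = 1.22 × 10^6 ft³ = 28.0 acre-ft.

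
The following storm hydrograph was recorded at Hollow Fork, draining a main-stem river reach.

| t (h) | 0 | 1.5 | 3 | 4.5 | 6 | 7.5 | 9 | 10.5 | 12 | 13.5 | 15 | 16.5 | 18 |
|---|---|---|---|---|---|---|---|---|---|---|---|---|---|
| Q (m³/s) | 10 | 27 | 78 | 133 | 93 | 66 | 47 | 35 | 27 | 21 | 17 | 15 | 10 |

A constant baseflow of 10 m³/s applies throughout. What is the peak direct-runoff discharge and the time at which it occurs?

Subtracting baseflow gives direct-runoff ordinates: 0.0, 17.0, 68.0, 123.0, 83.0, 56.0, 37.0, 25.0, 17.0, 11.0, 7.0, 5.0, 0.0 m³/s.
The maximum is 123.0 m³/s, occurring at the reading for t = 4.5 h.

Q_p = 123.0 m³/s at t = 4.5 h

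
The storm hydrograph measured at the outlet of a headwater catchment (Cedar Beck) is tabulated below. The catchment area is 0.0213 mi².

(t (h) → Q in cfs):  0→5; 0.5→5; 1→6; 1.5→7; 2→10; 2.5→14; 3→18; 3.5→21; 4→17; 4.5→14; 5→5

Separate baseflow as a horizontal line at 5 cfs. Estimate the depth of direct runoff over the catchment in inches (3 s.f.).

d ≈ 2.44 in

Direct runoff: 0.0, 0.0, 1.0, 2.0, 5.0, 9.0, 13.0, 16.0, 12.0, 9.0, 0.0 cfs; ΣQ_DR = 67.00 cfs.
V = ΣQ_DR · Δt = 67.00 × 1800 s = 1.206 × 10^5 ft³.
Over A = 0.0213 mi², depth = V / A = 2.44 in.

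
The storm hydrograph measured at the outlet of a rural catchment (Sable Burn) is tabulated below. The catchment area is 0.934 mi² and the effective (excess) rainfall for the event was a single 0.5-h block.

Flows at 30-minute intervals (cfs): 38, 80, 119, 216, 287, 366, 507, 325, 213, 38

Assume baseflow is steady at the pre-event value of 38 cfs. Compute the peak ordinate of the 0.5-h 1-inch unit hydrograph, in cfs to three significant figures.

Direct runoff: 0.0, 42.0, 81.0, 178.0, 249.0, 328.0, 469.0, 287.0, 175.0, 0.0 cfs; ΣQ_DR = 1809 cfs, peak = 469.0 cfs.
Runoff depth d = ΣQ_DR·Δt / A = 1809 × 1800 / (0.934 mi²) = 1.501 in.
The 1-inch UH is the DRH scaled by (1 in)/d, so U_p = 469.0 × 1/1.501 = 313 cfs.

U_p ≈ 313 cfs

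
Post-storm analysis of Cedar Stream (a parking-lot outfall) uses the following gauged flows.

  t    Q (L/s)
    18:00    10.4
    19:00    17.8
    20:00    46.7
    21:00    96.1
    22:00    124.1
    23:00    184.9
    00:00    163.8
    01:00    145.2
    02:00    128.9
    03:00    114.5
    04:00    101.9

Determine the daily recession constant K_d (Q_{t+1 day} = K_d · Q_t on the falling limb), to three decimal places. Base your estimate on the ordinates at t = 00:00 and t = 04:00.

Between t = 00:00 and t = 04:00 the flow falls from 163.8 to 101.9 L/s over 4×1 h = 4 h.
Per-interval ratio K = (101.9/163.8)^(1/4) = 0.8881; K_d = K^(24/1) = 0.058.

K_d ≈ 0.058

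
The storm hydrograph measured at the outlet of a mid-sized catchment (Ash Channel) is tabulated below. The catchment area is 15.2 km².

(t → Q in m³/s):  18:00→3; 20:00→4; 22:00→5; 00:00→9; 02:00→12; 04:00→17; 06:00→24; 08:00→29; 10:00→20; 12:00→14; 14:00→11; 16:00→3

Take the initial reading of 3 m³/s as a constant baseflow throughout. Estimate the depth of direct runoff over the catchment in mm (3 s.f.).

d ≈ 54.5 mm

Direct runoff: 0.0, 1.0, 2.0, 6.0, 9.0, 14.0, 21.0, 26.0, 17.0, 11.0, 8.0, 0.0 m³/s; ΣQ_DR = 115.0 m³/s.
V = ΣQ_DR · Δt = 115.0 × 7200 s = 8.280 × 10^5 m³.
Over A = 15.2 km², depth = V / A = 54.5 mm.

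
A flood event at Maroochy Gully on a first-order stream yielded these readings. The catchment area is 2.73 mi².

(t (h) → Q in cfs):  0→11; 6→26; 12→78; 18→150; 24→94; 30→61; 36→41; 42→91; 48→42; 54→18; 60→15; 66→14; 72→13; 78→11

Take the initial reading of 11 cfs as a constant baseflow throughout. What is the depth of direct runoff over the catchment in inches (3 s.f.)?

d ≈ 1.74 in

Direct runoff: 0.0, 15.0, 67.0, 139.0, 83.0, 50.0, 30.0, 80.0, 31.0, 7.0, 4.0, 3.0, 2.0, 0.0 cfs; ΣQ_DR = 511.0 cfs.
V = ΣQ_DR · Δt = 511.0 × 21600 s = 1.104 × 10^7 ft³.
Over A = 2.73 mi², depth = V / A = 1.74 in.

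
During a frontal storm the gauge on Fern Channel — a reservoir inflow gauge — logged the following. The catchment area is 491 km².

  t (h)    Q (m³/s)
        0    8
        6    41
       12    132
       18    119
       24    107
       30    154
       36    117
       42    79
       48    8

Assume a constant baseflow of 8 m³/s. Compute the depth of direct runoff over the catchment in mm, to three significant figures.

d ≈ 30.5 mm

Direct runoff: 0.0, 33.0, 124.0, 111.0, 99.0, 146.0, 109.0, 71.0, 0.0 m³/s; ΣQ_DR = 693.0 m³/s.
V = ΣQ_DR · Δt = 693.0 × 21600 s = 1.497 × 10^7 m³.
Over A = 491 km², depth = V / A = 30.5 mm.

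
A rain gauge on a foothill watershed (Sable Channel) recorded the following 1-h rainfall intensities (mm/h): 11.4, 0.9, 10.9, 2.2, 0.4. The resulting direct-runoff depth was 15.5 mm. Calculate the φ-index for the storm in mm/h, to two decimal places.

Only the 2 blocks with intensity above φ contribute runoff: 11.4, 10.9 mm/h.
Σ(I−φ)·Δt = d  ⇒  (11.4+10.9 − 2φ)·1 = 15.5
φ = (22.30 − 15.5/1) / 2 = 3.40 mm/h.

φ ≈ 3.40 mm/h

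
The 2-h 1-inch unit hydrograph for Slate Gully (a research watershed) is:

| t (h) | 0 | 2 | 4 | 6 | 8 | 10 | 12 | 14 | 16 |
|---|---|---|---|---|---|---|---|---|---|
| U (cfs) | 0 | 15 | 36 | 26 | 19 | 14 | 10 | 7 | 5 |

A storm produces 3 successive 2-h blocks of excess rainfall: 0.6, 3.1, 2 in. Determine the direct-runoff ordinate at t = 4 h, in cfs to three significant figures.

By discrete convolution, Q_j = Σ (P_i / 1 in) · U_{j−i}.
At t = 4 h (j=2): Q = (0.6/1)·36 + (3.1/1)·15 + (2/1)·0 = 68.1 cfs.

Q ≈ 68.1 cfs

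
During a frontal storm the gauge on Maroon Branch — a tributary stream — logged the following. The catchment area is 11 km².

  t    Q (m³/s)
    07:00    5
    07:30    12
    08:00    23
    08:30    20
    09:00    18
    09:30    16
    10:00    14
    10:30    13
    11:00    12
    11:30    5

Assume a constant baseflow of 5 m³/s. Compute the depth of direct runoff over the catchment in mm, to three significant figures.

d ≈ 14.4 mm

Direct runoff: 0.0, 7.0, 18.0, 15.0, 13.0, 11.0, 9.0, 8.0, 7.0, 0.0 m³/s; ΣQ_DR = 88.00 m³/s.
V = ΣQ_DR · Δt = 88.00 × 1800 s = 1.584 × 10^5 m³.
Over A = 11 km², depth = V / A = 14.4 mm.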